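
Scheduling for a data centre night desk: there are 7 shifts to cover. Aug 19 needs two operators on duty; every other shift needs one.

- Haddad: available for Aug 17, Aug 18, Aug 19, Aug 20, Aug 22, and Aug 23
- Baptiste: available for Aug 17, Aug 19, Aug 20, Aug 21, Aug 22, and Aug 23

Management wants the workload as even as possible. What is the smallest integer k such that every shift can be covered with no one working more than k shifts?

With 2 operators and 8 worker-slots to fill, someone must work at least ⌈8/2⌉ = 4 shifts, so k ≥ 4.
k = 4 works: Aug 17→Haddad, Aug 18→Haddad, Aug 19→Haddad+Baptiste, Aug 20→Haddad, Aug 21→Baptiste, Aug 22→Baptiste, Aug 23→Baptiste.
Loads: Haddad 4, Baptiste 4 — all ≤ 4.

4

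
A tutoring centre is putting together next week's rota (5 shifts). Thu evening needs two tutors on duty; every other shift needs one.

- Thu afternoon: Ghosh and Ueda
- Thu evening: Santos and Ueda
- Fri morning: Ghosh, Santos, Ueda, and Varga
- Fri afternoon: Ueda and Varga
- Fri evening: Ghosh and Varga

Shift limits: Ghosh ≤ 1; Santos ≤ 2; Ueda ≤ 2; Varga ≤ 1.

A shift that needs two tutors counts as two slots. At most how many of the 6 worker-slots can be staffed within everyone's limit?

6

Total capacity across all tutors is 1+2+2+1 = 6, and 6 slots are needed, so at most 6 can be filled.
An assignment achieving 6: Thu afternoon→Ghosh, Thu evening→Santos+Ueda, Fri morning→Santos, Fri afternoon→Ueda, Fri evening→Varga.
Loads: Ghosh 1/1, Santos 2/2, Ueda 2/2, Varga 1/1.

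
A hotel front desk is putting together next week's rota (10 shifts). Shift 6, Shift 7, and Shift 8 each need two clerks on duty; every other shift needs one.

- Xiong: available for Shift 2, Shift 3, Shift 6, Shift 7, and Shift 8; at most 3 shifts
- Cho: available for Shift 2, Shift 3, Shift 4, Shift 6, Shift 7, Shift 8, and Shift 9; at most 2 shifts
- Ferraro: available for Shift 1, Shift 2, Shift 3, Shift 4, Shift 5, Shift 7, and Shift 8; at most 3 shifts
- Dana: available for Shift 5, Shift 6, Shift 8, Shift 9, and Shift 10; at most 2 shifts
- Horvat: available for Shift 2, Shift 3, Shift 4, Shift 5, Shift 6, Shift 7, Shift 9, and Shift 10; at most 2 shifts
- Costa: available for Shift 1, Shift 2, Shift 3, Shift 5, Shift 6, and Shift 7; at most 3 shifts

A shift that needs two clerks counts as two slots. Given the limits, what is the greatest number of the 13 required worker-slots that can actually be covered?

Total capacity across all clerks is 3+2+3+2+2+3 = 15, and 13 slots are needed, so at most 13 can be filled.
An assignment achieving 13: Shift 1→Ferraro, Shift 2→Xiong, Shift 3→Xiong, Shift 4→Cho, Shift 5→Ferraro, Shift 6→Dana+Horvat, Shift 7→Horvat+Costa, Shift 8→Xiong+Ferraro, Shift 9→Cho, Shift 10→Dana.
Loads: Xiong 3/3, Cho 2/2, Ferraro 3/3, Dana 2/2, Horvat 2/2, Costa 1/3.

13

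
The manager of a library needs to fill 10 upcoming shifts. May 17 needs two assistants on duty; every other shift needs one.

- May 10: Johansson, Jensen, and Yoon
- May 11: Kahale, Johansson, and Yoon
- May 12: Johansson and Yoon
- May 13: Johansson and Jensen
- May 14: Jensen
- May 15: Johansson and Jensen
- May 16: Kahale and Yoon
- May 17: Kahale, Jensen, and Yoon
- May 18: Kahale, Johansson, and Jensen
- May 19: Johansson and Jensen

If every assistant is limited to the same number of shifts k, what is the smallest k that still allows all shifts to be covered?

With 4 assistants and 11 worker-slots to fill, someone must work at least ⌈11/4⌉ = 3 shifts, so k ≥ 3.
k = 3 works: May 10→Jensen, May 11→Yoon, May 12→Johansson, May 13→Johansson, May 14→Jensen, May 15→Johansson, May 16→Kahale, May 17→Kahale+Yoon, May 18→Kahale, May 19→Jensen.
Loads: Kahale 3, Johansson 3, Jensen 3, Yoon 2 — all ≤ 3.

3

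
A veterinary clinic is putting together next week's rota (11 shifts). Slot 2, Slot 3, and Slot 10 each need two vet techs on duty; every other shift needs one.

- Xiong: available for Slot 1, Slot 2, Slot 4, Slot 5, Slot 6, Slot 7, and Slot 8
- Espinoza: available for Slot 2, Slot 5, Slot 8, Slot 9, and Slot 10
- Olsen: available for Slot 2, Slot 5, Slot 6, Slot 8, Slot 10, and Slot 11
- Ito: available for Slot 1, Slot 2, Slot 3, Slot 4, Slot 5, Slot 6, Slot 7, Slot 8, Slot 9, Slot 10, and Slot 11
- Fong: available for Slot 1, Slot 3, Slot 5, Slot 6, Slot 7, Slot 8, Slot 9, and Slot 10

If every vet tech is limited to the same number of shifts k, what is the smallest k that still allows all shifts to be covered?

3

With 5 vet techs and 14 worker-slots to fill, someone must work at least ⌈14/5⌉ = 3 shifts, so k ≥ 3.
k = 3 works: Slot 1→Xiong, Slot 2→Olsen+Ito, Slot 3→Ito+Fong, Slot 4→Xiong, Slot 5→Espinoza, Slot 6→Olsen, Slot 7→Xiong, Slot 8→Espinoza, Slot 9→Espinoza, Slot 10→Ito+Fong, Slot 11→Olsen.
Loads: Xiong 3, Espinoza 3, Olsen 3, Ito 3, Fong 2 — all ≤ 3.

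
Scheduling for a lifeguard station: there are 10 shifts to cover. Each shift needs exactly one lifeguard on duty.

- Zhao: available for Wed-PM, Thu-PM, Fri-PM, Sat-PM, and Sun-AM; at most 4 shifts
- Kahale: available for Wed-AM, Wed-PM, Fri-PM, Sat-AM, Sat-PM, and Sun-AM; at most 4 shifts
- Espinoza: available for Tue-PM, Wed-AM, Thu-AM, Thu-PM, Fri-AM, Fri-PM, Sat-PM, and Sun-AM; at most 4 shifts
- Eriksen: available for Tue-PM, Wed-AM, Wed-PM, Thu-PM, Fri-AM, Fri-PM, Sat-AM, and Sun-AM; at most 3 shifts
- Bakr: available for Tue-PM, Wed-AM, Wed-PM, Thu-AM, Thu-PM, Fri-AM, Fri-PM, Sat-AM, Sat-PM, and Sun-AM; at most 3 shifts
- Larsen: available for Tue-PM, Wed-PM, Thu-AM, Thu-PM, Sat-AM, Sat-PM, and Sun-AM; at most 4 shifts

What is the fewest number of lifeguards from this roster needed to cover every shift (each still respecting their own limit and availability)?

3

10 slots to fill and no one can take more than 4, so at least ⌈10/4⌉ = 3 lifeguards are needed.
Zhao, Kahale, and Espinoza alone can cover everything: Tue-PM→Espinoza, Wed-AM→Kahale, Wed-PM→Zhao, Thu-AM→Espinoza, Thu-PM→Zhao, Fri-AM→Espinoza, Fri-PM→Zhao, Sat-AM→Kahale, Sat-PM→Zhao, Sun-AM→Kahale.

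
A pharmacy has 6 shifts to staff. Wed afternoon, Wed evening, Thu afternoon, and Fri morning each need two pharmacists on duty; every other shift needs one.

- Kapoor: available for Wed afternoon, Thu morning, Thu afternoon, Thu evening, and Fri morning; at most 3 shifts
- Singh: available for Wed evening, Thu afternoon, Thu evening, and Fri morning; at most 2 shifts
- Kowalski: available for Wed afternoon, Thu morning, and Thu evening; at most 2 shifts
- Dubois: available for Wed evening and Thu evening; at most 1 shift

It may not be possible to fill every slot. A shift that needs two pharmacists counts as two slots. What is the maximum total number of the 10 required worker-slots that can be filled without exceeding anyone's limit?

Total capacity across all pharmacists is 3+2+2+1 = 8, and 10 slots are needed, so at most 8 can be filled.
An assignment achieving 8: Wed afternoon→Kapoor+Kowalski, Wed evening→Singh+Dubois, Thu morning→Kapoor, Thu afternoon→Kapoor+Singh, Thu evening→Kowalski.
Loads: Kapoor 3/3, Singh 2/2, Kowalski 2/2, Dubois 1/1.

8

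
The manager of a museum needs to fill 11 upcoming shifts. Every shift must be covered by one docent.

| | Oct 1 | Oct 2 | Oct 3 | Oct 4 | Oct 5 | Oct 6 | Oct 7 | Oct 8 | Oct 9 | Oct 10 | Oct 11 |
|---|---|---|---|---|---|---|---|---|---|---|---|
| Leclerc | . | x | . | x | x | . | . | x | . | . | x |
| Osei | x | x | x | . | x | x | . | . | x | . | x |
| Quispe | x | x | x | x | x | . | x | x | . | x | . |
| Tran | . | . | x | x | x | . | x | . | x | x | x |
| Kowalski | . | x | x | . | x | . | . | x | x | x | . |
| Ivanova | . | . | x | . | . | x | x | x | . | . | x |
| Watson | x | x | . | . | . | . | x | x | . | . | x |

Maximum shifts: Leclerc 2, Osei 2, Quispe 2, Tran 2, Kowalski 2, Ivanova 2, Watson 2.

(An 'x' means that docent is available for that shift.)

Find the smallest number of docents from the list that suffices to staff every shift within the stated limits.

11 slots to fill and no one can take more than 2, so at least ⌈11/2⌉ = 6 docents are needed.
Leclerc, Osei, Quispe, Tran, Kowalski, and Ivanova alone can cover everything: Oct 1→Osei, Oct 2→Leclerc, Oct 3→Ivanova, Oct 4→Leclerc, Oct 5→Kowalski, Oct 6→Osei, Oct 7→Quispe, Oct 8→Kowalski, Oct 9→Tran, Oct 10→Quispe, Oct 11→Tran.

6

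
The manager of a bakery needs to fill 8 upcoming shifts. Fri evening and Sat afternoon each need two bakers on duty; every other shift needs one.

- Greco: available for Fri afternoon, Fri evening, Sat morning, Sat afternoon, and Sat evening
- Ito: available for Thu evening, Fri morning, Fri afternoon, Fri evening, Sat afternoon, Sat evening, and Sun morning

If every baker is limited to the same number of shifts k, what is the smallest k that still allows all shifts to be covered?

With 2 bakers and 10 worker-slots to fill, someone must work at least ⌈10/2⌉ = 5 shifts, so k ≥ 5.
k = 5 works: Thu evening→Ito, Fri morning→Ito, Fri afternoon→Greco, Fri evening→Greco+Ito, Sat morning→Greco, Sat afternoon→Greco+Ito, Sat evening→Greco, Sun morning→Ito.
Loads: Greco 5, Ito 5 — all ≤ 5.

5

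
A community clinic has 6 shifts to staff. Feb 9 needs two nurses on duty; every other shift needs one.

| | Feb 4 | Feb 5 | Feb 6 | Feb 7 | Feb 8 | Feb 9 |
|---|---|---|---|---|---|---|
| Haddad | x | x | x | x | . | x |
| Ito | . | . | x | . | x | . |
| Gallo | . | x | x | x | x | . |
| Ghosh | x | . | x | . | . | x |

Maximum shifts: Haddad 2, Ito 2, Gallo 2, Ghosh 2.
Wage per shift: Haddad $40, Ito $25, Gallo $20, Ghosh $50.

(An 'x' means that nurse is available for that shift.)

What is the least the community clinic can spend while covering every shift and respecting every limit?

$220

Feb 9 can only be covered by Haddad and Ghosh, so that assignment is forced.
Picking the cheapest available nurse for each shift independently would cost $210, but that ignores the shift limits.
An optimal schedule: Feb 4→Haddad, Feb 5→Gallo, Feb 6→Ito, Feb 7→Gallo, Feb 8→Ito, Feb 9→Haddad+Ghosh.
Total: 40 + 20 + 25 + 20 + 25 + 40 + 50 = $220.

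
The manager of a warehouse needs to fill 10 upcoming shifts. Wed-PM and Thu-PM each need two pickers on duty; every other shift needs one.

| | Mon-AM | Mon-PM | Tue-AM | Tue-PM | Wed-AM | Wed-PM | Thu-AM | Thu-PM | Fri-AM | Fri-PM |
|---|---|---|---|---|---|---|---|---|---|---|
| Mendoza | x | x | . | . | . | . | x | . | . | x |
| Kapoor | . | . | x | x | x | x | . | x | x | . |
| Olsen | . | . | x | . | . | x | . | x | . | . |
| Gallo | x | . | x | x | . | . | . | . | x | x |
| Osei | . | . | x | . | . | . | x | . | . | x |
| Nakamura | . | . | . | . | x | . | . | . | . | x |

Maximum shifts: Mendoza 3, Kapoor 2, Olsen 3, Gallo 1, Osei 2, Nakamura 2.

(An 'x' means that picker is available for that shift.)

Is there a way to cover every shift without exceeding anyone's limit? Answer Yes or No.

Total capacity is 13 and 12 slots are needed, so capacity alone doesn't rule it out.
Shifts {Tue-PM, Wed-PM, Thu-PM, Fri-AM} need 6 worker-slots in total, but the pickers available for any of those shifts (Kapoor, Olsen, and Gallo) can supply at most 5 among them. So no valid schedule exists.

No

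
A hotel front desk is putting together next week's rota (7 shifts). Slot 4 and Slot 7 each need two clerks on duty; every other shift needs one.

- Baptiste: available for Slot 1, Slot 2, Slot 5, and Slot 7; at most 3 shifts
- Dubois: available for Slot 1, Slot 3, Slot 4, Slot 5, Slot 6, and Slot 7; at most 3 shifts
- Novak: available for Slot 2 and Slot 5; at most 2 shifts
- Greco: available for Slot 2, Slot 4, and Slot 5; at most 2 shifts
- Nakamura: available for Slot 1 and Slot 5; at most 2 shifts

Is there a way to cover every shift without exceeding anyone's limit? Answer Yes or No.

No

Total capacity is 12 and 9 slots are needed, so capacity alone doesn't rule it out.
Shifts {Slot 3, Slot 4, Slot 6, Slot 7} need 6 worker-slots in total, but the clerks available for any of those shifts (Baptiste, Dubois, and Greco) can supply at most 5 among them. So no valid schedule exists.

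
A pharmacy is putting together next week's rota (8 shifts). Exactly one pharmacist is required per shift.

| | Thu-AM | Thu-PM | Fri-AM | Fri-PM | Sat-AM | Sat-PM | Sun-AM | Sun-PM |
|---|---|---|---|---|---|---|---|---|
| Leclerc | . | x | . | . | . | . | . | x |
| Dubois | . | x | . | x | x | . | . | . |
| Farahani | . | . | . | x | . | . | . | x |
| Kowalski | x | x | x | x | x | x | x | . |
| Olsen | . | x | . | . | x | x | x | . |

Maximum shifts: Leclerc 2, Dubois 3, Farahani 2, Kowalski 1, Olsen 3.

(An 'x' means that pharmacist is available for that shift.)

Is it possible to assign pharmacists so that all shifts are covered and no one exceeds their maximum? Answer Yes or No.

No

Total capacity is 11 and 8 slots are needed, so capacity alone doesn't rule it out.
Shifts {Thu-AM, Fri-AM} need 2 worker-slots in total, but the pharmacists available for any of those shifts (Kowalski) can supply at most 1 among them. So no valid schedule exists.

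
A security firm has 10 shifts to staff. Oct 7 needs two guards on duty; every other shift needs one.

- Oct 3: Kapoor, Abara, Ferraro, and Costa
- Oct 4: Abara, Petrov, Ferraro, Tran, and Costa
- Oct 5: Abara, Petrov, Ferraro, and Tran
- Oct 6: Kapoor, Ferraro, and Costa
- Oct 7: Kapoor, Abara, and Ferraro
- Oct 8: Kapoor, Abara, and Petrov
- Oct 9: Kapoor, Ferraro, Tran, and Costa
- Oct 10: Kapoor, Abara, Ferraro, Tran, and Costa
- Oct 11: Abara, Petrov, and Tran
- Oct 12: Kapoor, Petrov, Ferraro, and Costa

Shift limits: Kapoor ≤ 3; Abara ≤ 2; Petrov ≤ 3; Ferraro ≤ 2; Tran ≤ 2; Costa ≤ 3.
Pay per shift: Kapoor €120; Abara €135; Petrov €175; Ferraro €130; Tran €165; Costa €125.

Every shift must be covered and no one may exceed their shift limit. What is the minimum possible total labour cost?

€1430

Picking the cheapest available guard for each shift independently would cost €1360, but that ignores the shift limits.
An optimal schedule: Oct 3→Costa, Oct 4→Abara, Oct 5→Ferraro, Oct 6→Kapoor, Oct 7→Kapoor+Ferraro, Oct 8→Kapoor, Oct 9→Costa, Oct 10→Tran, Oct 11→Abara, Oct 12→Costa.
Total: 125 + 135 + 130 + 120 + 120 + 130 + 120 + 125 + 165 + 135 + 125 = €1430.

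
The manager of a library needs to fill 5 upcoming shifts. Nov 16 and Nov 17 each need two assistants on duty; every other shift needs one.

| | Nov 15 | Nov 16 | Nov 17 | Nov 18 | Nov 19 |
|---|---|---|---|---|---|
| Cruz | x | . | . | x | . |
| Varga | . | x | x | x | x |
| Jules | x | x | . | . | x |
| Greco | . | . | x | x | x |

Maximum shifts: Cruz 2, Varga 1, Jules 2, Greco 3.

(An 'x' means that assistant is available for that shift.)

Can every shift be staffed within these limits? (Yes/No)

Total capacity is 8 and 7 slots are needed, so capacity alone doesn't rule it out.
Shifts {Nov 16, Nov 17} need 4 worker-slots in total, but the assistants available for any of those shifts (Varga, Jules, and Greco) can supply at most 3 among them. So no valid schedule exists.

No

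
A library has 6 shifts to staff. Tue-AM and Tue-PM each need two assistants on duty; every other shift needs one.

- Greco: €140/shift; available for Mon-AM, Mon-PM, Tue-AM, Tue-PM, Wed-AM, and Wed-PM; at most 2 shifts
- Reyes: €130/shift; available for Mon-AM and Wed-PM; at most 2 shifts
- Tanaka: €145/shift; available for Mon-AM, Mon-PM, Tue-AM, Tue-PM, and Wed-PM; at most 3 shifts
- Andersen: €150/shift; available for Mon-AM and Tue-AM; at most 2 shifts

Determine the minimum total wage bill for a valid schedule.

€1125

Tue-PM can only be covered by Greco and Tanaka, so that assignment is forced.
Wed-AM can only be covered by Greco, so that assignment is forced.
Picking the cheapest available assistant for each shift independently would cost €1110, but that ignores the shift limits.
An optimal schedule: Mon-AM→Reyes, Mon-PM→Tanaka, Tue-AM→Tanaka+Andersen, Tue-PM→Greco+Tanaka, Wed-AM→Greco, Wed-PM→Reyes.
Total: 130 + 145 + 145 + 150 + 140 + 145 + 140 + 130 = €1125.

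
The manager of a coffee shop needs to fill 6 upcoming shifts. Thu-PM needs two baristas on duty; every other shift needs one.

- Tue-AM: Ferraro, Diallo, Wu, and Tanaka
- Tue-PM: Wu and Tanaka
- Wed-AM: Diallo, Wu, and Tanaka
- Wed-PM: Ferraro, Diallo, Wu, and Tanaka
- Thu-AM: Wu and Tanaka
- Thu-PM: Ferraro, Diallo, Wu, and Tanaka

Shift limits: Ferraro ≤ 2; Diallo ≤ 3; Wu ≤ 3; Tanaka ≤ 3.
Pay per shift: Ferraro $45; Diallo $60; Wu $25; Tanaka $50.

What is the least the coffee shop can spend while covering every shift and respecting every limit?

Picking the cheapest available barista for each shift independently would cost $195, but that ignores the shift limits.
An optimal schedule: Tue-AM→Ferraro, Tue-PM→Wu, Wed-AM→Wu, Wed-PM→Tanaka, Thu-AM→Wu, Thu-PM→Ferraro+Tanaka.
Total: 45 + 25 + 25 + 50 + 25 + 45 + 50 = $265.

$265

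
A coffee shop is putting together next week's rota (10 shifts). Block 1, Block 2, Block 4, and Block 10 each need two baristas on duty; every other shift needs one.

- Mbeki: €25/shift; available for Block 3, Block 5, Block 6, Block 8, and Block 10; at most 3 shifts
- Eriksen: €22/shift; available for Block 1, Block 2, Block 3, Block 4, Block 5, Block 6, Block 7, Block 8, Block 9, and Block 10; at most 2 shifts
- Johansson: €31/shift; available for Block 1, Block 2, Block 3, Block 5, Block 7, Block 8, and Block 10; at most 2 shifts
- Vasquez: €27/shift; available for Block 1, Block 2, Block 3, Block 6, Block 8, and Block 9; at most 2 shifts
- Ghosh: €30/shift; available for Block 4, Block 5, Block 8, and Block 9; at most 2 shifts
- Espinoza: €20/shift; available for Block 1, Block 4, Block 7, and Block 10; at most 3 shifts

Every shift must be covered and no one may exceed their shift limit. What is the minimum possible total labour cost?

€355

Picking the cheapest available barista for each shift independently would cost €305, but that ignores the shift limits.
An optimal schedule: Block 1→Vasquez+Espinoza, Block 2→Eriksen+Johansson, Block 3→Mbeki, Block 4→Eriksen+Ghosh, Block 5→Mbeki, Block 6→Mbeki, Block 7→Espinoza, Block 8→Ghosh, Block 9→Vasquez, Block 10→Johansson+Espinoza.
Total: 27 + 20 + 22 + 31 + 25 + 22 + 30 + 25 + 25 + 20 + 30 + 27 + 31 + 20 = €355.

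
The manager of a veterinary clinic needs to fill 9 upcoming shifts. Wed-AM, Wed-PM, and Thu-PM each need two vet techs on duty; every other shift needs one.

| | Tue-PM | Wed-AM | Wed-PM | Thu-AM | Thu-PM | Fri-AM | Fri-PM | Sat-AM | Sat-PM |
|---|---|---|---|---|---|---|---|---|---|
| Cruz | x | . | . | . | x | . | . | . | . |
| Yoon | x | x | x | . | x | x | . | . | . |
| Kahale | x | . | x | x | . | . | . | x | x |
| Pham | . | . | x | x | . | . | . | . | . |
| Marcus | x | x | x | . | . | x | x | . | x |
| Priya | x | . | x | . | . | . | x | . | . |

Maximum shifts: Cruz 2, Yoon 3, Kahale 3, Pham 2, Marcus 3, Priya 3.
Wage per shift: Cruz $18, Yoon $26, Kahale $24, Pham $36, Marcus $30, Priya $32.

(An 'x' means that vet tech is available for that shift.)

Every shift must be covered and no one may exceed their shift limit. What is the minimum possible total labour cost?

$308

Wed-AM can only be covered by Yoon and Marcus, so that assignment is forced.
Thu-PM can only be covered by Cruz and Yoon, so that assignment is forced.
Sat-AM can only be covered by Kahale, so that assignment is forced.
Picking the cheapest available vet tech for each shift independently would cost $296, but that ignores the shift limits.
An optimal schedule: Tue-PM→Cruz, Wed-AM→Yoon+Marcus, Wed-PM→Marcus+Priya, Thu-AM→Kahale, Thu-PM→Cruz+Yoon, Fri-AM→Yoon, Fri-PM→Marcus, Sat-AM→Kahale, Sat-PM→Kahale.
Total: 18 + 26 + 30 + 30 + 32 + 24 + 18 + 26 + 26 + 30 + 24 + 24 = $308.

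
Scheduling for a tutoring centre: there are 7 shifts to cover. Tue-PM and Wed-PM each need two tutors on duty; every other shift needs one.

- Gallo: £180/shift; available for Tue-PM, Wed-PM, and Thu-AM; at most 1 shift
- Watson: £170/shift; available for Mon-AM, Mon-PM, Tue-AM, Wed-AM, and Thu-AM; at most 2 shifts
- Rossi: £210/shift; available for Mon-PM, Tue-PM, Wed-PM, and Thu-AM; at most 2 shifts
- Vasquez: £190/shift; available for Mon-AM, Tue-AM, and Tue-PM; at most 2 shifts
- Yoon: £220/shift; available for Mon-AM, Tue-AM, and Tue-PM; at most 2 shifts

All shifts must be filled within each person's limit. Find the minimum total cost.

Wed-AM can only be covered by Watson, so that assignment is forced.
Wed-PM can only be covered by Gallo and Rossi, so that assignment is forced.
Picking the cheapest available tutor for each shift independently would cost £1610, but that ignores the shift limits.
An optimal schedule: Mon-AM→Vasquez, Mon-PM→Watson, Tue-AM→Yoon, Tue-PM→Vasquez+Yoon, Wed-AM→Watson, Wed-PM→Gallo+Rossi, Thu-AM→Rossi.
Total: 190 + 170 + 220 + 190 + 220 + 170 + 180 + 210 + 210 = £1760.

£1760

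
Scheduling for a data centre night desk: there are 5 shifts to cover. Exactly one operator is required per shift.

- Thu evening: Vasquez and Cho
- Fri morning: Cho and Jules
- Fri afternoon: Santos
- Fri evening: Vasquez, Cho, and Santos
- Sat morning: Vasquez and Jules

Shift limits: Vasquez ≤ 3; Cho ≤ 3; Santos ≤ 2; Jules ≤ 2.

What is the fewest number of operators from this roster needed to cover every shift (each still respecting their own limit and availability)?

3

5 slots to fill and no one can take more than 3, so at least ⌈5/3⌉ = 2 operators are needed.
No set of 2 operators can cover every shift (each such set leaves at least one shift with no one available or exceeds a cap).
Vasquez, Cho, and Santos alone can cover everything: Thu evening→Vasquez, Fri morning→Cho, Fri afternoon→Santos, Fri evening→Vasquez, Sat morning→Vasquez.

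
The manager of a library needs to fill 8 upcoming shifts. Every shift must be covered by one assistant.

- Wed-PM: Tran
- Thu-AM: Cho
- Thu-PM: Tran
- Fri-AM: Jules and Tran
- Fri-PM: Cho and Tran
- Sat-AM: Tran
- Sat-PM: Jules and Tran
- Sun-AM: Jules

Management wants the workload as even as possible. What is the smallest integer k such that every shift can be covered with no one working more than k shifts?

With 3 assistants and 8 worker-slots to fill, someone must work at least ⌈8/3⌉ = 3 shifts, so k ≥ 3.
k = 3 works: Wed-PM→Tran, Thu-AM→Cho, Thu-PM→Tran, Fri-AM→Jules, Fri-PM→Cho, Sat-AM→Tran, Sat-PM→Jules, Sun-AM→Jules.
Loads: Jules 3, Cho 2, Tran 3 — all ≤ 3.

3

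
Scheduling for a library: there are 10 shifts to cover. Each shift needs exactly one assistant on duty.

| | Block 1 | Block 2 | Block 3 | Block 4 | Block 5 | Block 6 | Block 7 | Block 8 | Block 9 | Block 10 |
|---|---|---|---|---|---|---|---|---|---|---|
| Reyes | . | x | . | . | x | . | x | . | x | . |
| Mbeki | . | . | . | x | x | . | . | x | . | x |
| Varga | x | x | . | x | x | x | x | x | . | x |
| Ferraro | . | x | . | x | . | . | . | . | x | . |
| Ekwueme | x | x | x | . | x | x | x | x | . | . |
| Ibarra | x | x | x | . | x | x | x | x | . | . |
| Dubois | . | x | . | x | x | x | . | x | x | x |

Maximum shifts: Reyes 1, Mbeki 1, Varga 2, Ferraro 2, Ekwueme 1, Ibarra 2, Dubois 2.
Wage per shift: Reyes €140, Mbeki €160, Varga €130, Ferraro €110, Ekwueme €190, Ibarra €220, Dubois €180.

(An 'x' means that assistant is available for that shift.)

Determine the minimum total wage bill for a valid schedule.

€1550

Picking the cheapest available assistant for each shift independently would cost €1300, but that ignores the shift limits.
An optimal schedule: Block 1→Varga, Block 2→Dubois, Block 3→Ekwueme, Block 4→Ferraro, Block 5→Ibarra, Block 6→Dubois, Block 7→Reyes, Block 8→Mbeki, Block 9→Ferraro, Block 10→Varga.
Total: 130 + 180 + 190 + 110 + 220 + 180 + 140 + 160 + 110 + 130 = €1550.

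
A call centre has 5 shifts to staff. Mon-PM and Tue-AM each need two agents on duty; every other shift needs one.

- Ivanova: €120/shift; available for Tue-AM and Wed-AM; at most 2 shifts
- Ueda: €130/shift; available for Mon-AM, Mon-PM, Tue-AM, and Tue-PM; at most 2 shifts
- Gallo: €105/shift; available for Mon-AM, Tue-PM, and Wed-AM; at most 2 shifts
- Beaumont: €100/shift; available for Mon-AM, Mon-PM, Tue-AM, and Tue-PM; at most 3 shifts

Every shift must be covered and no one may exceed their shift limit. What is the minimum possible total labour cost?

€760

Mon-PM can only be covered by Ueda and Beaumont, so that assignment is forced.
Picking the cheapest available agent for each shift independently would cost €755, but that ignores the shift limits.
An optimal schedule: Mon-AM→Beaumont, Mon-PM→Beaumont+Ueda, Tue-AM→Beaumont+Ivanova, Tue-PM→Gallo, Wed-AM→Gallo.
Total: 100 + 100 + 130 + 100 + 120 + 105 + 105 = €760.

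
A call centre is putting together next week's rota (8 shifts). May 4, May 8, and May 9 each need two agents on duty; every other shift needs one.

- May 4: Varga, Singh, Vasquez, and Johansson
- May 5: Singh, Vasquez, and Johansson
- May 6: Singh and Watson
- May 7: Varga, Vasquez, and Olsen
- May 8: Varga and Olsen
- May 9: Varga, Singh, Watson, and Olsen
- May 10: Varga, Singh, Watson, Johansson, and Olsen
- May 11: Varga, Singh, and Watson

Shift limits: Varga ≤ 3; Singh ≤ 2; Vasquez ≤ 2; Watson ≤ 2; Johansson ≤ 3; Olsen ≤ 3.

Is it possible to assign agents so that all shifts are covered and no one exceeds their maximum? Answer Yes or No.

Yes

May 8 can only be covered by Varga and Olsen, so that assignment is forced.
One valid schedule: May 4→Vasquez+Johansson, May 5→Singh, May 6→Singh, May 7→Varga, May 8→Varga+Olsen, May 9→Watson+Olsen, May 10→Watson, May 11→Varga.
Loads: Varga 3/3, Singh 2/2, Vasquez 1/2, Watson 2/2, Johansson 1/3, Olsen 2/3 — all within limits.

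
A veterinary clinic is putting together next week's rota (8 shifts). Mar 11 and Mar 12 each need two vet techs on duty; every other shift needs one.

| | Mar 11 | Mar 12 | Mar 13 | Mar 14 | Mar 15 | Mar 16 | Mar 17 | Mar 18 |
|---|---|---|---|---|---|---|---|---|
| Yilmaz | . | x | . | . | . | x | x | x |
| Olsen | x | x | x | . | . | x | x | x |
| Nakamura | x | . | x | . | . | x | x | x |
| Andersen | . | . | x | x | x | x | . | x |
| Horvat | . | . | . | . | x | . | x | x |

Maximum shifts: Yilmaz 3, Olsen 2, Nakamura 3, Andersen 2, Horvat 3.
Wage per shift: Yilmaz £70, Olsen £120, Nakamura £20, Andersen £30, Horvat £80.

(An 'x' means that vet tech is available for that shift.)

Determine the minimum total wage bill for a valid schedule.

Mar 11 can only be covered by Olsen and Nakamura, so that assignment is forced.
Mar 12 can only be covered by Yilmaz and Olsen, so that assignment is forced.
Mar 14 can only be covered by Andersen, so that assignment is forced.
Picking the cheapest available vet tech for each shift independently would cost £470, but that ignores the shift limits.
An optimal schedule: Mar 11→Olsen+Nakamura, Mar 12→Yilmaz+Olsen, Mar 13→Nakamura, Mar 14→Andersen, Mar 15→Andersen, Mar 16→Yilmaz, Mar 17→Yilmaz, Mar 18→Nakamura.
Total: 120 + 20 + 70 + 120 + 20 + 30 + 30 + 70 + 70 + 20 = £570.

£570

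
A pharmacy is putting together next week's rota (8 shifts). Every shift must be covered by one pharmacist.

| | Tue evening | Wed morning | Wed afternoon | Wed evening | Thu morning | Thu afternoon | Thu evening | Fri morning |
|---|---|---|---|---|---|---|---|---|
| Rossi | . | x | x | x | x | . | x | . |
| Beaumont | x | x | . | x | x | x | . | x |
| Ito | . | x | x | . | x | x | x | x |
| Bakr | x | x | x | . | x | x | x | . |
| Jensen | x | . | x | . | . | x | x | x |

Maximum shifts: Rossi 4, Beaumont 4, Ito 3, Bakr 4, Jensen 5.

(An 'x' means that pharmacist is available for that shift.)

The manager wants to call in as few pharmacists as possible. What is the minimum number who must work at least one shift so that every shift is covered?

2

8 slots to fill and no one can take more than 5, so at least ⌈8/5⌉ = 2 pharmacists are needed.
Rossi and Beaumont alone can cover everything: Tue evening→Beaumont, Wed morning→Rossi, Wed afternoon→Rossi, Wed evening→Rossi, Thu morning→Beaumont, Thu afternoon→Beaumont, Thu evening→Rossi, Fri morning→Beaumont.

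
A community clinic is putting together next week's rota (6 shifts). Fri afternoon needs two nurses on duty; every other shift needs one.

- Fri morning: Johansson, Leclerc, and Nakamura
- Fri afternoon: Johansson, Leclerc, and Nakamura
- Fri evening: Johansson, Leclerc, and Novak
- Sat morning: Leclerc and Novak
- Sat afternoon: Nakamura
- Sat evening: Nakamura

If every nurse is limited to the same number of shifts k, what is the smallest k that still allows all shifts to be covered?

2

With 4 nurses and 7 worker-slots to fill, someone must work at least ⌈7/4⌉ = 2 shifts, so k ≥ 2.
k = 2 works: Fri morning→Johansson, Fri afternoon→Johansson+Leclerc, Fri evening→Novak, Sat morning→Leclerc, Sat afternoon→Nakamura, Sat evening→Nakamura.
Loads: Johansson 2, Leclerc 2, Novak 1, Nakamura 2 — all ≤ 2.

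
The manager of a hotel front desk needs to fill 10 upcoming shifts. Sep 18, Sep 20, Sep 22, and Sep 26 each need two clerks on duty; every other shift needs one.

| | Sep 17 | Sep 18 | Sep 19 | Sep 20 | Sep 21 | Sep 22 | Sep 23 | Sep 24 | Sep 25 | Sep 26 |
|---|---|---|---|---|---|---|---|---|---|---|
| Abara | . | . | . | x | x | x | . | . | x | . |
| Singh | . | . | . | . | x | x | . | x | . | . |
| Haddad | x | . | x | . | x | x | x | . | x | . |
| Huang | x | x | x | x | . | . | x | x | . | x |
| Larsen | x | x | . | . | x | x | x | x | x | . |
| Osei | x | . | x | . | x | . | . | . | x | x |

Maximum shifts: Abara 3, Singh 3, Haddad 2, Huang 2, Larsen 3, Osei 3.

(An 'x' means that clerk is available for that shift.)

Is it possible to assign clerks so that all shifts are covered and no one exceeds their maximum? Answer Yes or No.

No

Total capacity is 16 and 14 slots are needed, so capacity alone doesn't rule it out.
Shifts {Sep 18, Sep 20, Sep 26} need 6 worker-slots in total, but the clerks available for any of those shifts (Abara, Huang, Larsen, and Osei) can supply at most 5 among them. So no valid schedule exists.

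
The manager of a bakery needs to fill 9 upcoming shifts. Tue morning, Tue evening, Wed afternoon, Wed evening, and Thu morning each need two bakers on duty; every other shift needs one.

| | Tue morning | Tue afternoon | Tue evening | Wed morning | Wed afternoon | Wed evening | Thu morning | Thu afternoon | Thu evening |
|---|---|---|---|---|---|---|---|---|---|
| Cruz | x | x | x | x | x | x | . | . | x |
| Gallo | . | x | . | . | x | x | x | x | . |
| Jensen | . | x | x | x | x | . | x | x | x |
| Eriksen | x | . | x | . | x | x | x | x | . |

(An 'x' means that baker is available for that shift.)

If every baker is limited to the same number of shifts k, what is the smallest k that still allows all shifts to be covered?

4

With 4 bakers and 14 worker-slots to fill, someone must work at least ⌈14/4⌉ = 4 shifts, so k ≥ 4.
k = 4 works: Tue morning→Cruz+Eriksen, Tue afternoon→Cruz, Tue evening→Jensen+Eriksen, Wed morning→Cruz, Wed afternoon→Gallo+Jensen, Wed evening→Gallo+Eriksen, Thu morning→Gallo+Jensen, Thu afternoon→Gallo, Thu evening→Cruz.
Loads: Cruz 4, Gallo 4, Jensen 3, Eriksen 3 — all ≤ 4.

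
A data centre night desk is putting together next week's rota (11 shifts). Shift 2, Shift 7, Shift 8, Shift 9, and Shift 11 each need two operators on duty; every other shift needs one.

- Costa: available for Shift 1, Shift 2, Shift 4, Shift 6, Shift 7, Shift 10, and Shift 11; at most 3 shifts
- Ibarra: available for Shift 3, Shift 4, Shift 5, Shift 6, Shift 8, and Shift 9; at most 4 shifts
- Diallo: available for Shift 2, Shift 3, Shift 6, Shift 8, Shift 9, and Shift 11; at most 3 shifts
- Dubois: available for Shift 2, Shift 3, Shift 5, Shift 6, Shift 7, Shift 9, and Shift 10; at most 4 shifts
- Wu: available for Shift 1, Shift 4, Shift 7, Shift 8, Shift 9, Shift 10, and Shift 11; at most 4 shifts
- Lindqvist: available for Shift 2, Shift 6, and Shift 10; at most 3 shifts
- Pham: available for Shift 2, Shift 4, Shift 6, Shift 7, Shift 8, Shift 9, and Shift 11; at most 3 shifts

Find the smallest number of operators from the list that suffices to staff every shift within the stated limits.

16 slots to fill and no one can take more than 4, so at least ⌈16/4⌉ = 4 operators are needed.
Any 4 operators together have capacity at most 4+4+4+3 = 15 < 16 slots, so 4 can never suffice.
Costa, Ibarra, Diallo, Dubois, and Wu alone can cover everything: Shift 1→Costa, Shift 2→Costa+Diallo, Shift 3→Ibarra, Shift 4→Costa, Shift 5→Ibarra, Shift 6→Ibarra, Shift 7→Dubois+Wu, Shift 8→Ibarra+Diallo, Shift 9→Dubois+Wu, Shift 10→Dubois, Shift 11→Diallo+Wu.

5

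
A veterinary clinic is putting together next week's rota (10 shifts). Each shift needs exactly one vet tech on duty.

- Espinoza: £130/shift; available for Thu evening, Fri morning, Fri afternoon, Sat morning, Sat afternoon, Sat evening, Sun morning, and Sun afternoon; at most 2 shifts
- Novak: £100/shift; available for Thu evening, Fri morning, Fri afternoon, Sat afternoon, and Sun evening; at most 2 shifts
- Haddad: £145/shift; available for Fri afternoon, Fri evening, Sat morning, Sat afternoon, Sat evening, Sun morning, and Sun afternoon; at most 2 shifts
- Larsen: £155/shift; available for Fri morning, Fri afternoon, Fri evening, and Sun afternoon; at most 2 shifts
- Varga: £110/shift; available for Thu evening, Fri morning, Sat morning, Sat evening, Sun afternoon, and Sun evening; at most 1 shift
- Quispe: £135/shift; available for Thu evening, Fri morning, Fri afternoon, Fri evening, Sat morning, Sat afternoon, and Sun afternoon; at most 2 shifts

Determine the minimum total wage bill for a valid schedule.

£1285

Picking the cheapest available vet tech for each shift independently would cost £1095, but that ignores the shift limits.
An optimal schedule: Thu evening→Novak, Fri morning→Larsen, Fri afternoon→Haddad, Fri evening→Quispe, Sat morning→Espinoza, Sat afternoon→Quispe, Sat evening→Varga, Sun morning→Espinoza, Sun afternoon→Haddad, Sun evening→Novak.
Total: 100 + 155 + 145 + 135 + 130 + 135 + 110 + 130 + 145 + 100 = £1285.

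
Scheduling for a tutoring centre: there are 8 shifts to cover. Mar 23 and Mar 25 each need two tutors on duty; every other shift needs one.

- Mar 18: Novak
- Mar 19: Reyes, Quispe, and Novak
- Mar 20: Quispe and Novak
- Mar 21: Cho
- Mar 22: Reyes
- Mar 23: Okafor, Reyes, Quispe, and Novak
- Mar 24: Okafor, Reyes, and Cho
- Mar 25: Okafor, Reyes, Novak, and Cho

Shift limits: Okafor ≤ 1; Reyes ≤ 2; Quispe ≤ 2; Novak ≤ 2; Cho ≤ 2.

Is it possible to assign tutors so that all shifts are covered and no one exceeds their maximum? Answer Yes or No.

Total capacity is 1+2+2+2+2 = 9 but 10 worker-slots are needed — infeasible.

No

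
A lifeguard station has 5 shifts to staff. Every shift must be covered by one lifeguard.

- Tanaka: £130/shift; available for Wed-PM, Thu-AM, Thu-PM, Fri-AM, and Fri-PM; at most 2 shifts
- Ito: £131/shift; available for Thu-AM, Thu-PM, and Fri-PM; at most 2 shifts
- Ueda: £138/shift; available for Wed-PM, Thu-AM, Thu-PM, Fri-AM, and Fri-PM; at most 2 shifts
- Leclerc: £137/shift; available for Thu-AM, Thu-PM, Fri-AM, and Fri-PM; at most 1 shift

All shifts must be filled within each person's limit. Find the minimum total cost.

£659

Picking the cheapest available lifeguard for each shift independently would cost £650, but that ignores the shift limits.
An optimal schedule: Wed-PM→Tanaka, Thu-AM→Ito, Thu-PM→Ito, Fri-AM→Tanaka, Fri-PM→Leclerc.
Total: 130 + 131 + 131 + 130 + 137 = £659.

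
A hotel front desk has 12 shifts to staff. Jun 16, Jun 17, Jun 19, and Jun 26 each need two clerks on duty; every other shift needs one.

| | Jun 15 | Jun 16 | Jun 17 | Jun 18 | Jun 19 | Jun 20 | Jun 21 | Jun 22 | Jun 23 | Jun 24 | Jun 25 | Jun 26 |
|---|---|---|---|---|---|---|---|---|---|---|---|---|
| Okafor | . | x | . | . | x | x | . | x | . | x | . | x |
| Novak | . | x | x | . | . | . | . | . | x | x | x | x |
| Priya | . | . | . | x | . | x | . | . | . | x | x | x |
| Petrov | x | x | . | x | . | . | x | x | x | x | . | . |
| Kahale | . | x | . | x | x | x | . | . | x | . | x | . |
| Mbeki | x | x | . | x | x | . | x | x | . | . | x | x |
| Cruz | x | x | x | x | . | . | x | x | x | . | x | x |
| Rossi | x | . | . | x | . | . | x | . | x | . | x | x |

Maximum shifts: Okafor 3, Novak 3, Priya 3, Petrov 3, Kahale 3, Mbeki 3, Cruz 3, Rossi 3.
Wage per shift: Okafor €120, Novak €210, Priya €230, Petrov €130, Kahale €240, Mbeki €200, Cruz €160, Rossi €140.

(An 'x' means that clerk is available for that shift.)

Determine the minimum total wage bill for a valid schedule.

Jun 17 can only be covered by Novak and Cruz, so that assignment is forced.
Picking the cheapest available clerk for each shift independently would cost €2220, but that ignores the shift limits.
An optimal schedule: Jun 15→Petrov, Jun 16→Cruz+Mbeki, Jun 17→Cruz+Novak, Jun 18→Rossi, Jun 19→Okafor+Mbeki, Jun 20→Okafor, Jun 21→Petrov, Jun 22→Okafor, Jun 23→Rossi, Jun 24→Petrov, Jun 25→Rossi, Jun 26→Cruz+Mbeki.
Total: 130 + 160 + 200 + 160 + 210 + 140 + 120 + 200 + 120 + 130 + 120 + 140 + 130 + 140 + 160 + 200 = €2460.

€2460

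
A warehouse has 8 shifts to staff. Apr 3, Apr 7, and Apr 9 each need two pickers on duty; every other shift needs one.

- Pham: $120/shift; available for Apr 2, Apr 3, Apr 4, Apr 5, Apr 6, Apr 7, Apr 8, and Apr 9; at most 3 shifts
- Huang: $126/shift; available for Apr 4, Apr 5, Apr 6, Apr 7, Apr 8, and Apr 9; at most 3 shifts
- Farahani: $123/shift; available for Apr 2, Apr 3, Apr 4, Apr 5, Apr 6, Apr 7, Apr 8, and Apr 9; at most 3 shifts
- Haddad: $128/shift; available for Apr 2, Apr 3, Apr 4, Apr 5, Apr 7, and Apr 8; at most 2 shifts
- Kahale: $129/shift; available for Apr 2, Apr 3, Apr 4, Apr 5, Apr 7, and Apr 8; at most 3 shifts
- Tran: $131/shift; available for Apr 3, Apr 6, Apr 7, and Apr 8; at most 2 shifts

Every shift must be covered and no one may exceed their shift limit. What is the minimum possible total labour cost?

Picking the cheapest available picker for each shift independently would cost $1329, but that ignores the shift limits.
An optimal schedule: Apr 2→Pham, Apr 3→Farahani+Haddad, Apr 4→Huang, Apr 5→Huang, Apr 6→Pham, Apr 7→Farahani+Haddad, Apr 8→Farahani, Apr 9→Pham+Huang.
Total: 120 + 123 + 128 + 126 + 126 + 120 + 123 + 128 + 123 + 120 + 126 = $1363.

$1363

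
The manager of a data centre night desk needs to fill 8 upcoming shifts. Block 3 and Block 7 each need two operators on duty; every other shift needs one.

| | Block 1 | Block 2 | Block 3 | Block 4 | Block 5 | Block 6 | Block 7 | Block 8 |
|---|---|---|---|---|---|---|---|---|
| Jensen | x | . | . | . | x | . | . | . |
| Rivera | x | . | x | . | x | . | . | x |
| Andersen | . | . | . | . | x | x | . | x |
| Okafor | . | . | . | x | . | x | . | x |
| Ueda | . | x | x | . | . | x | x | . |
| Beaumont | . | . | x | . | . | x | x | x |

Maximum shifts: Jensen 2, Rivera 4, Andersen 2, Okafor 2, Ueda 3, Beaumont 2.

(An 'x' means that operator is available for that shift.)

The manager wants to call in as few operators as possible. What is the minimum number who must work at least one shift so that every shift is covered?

10 slots to fill and no one can take more than 4, so at least ⌈10/4⌉ = 3 operators are needed.
Any 3 operators together have capacity at most 4+3+2 = 9 < 10 slots, so 3 can never suffice.
Rivera, Okafor, Ueda, and Beaumont alone can cover everything: Block 1→Rivera, Block 2→Ueda, Block 3→Rivera+Ueda, Block 4→Okafor, Block 5→Rivera, Block 6→Okafor, Block 7→Ueda+Beaumont, Block 8→Rivera.

4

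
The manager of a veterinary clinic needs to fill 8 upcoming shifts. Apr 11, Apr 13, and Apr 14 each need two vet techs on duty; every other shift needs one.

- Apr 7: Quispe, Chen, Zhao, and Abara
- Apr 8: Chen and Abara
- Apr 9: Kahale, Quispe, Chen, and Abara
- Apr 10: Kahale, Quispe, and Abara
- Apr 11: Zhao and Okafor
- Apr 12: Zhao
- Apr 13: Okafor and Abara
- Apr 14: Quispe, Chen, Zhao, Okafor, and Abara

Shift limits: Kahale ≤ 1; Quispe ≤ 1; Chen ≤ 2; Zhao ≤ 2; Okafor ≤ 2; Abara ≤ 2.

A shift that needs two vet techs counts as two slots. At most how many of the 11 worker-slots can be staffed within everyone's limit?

10

Total capacity across all vet techs is 1+1+2+2+2+2 = 10, and 11 slots are needed, so at most 10 can be filled.
An assignment achieving 10: Apr 7→Quispe, Apr 8→Chen, Apr 9→Chen, Apr 10→Kahale, Apr 11→Zhao+Okafor, Apr 12→Zhao, Apr 13→Okafor+Abara, Apr 14→Abara.
Loads: Kahale 1/1, Quispe 1/1, Chen 2/2, Zhao 2/2, Okafor 2/2, Abara 2/2.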